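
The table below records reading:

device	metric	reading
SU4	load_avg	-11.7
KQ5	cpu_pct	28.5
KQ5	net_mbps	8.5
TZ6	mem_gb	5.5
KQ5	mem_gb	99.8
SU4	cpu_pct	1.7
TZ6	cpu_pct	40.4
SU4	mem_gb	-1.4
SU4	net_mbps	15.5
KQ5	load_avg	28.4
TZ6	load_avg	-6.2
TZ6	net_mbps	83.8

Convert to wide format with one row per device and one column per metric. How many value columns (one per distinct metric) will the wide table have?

4 distinct metric values: cpu_pct, net_mbps, load_avg, mem_gb.

4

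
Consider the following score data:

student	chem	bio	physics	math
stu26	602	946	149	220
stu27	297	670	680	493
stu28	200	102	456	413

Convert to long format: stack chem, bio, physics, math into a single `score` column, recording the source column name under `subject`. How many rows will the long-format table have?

12

3 student values × 4 melted columns = 12 rows.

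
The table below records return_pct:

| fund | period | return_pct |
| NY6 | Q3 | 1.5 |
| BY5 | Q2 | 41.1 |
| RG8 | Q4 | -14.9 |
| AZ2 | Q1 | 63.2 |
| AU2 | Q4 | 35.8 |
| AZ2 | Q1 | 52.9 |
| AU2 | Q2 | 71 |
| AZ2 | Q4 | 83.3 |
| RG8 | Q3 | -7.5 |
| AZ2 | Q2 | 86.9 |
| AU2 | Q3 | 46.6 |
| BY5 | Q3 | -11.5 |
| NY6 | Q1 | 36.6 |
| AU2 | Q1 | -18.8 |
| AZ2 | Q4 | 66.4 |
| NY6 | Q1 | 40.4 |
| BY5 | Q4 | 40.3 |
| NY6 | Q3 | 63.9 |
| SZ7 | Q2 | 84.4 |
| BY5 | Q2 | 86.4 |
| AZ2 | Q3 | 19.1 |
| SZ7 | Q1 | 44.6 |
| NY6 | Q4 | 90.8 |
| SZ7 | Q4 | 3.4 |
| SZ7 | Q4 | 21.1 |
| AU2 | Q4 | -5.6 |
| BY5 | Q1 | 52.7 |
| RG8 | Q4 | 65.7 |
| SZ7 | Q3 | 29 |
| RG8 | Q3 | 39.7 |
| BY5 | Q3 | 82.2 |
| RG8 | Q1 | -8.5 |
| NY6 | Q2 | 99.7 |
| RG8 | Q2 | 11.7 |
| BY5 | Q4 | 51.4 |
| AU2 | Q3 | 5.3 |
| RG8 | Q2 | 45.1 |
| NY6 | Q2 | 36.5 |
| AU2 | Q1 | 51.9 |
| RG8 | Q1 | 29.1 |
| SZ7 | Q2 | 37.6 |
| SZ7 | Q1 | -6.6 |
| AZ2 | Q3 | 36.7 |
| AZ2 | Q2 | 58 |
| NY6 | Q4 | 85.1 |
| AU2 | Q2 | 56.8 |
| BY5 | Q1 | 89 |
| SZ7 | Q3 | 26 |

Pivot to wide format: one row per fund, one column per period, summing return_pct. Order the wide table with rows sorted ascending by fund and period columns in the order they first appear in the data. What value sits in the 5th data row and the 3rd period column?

With rows sorted ascending by fund, row 5 is fund=RG8. period columns in first-appearance order: Q3, Q2, Q4, Q1; column 3 is Q4.
Long rows with fund=RG8, period=Q4: -14.9 + 65.7 = 50.8.

50.8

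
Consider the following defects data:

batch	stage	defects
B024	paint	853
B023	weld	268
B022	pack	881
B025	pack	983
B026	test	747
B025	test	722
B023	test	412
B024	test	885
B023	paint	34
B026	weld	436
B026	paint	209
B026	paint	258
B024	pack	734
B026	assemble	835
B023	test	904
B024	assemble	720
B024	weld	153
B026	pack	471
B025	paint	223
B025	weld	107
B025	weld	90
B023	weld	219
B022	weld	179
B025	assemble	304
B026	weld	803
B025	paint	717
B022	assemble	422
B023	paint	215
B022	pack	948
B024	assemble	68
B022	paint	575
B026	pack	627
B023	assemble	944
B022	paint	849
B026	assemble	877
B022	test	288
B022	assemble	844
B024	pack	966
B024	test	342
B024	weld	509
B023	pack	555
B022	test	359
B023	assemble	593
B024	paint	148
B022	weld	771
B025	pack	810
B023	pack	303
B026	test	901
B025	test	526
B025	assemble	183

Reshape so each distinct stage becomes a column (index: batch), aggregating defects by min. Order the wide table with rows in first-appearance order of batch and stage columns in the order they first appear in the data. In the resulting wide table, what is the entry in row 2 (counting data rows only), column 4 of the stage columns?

With rows in first-appearance order of batch, row 2 is batch=B023. stage columns in first-appearance order: paint, weld, pack, test, assemble; column 4 is test.
Long rows with batch=B023, stage=test: min(412, 904) = 412.

412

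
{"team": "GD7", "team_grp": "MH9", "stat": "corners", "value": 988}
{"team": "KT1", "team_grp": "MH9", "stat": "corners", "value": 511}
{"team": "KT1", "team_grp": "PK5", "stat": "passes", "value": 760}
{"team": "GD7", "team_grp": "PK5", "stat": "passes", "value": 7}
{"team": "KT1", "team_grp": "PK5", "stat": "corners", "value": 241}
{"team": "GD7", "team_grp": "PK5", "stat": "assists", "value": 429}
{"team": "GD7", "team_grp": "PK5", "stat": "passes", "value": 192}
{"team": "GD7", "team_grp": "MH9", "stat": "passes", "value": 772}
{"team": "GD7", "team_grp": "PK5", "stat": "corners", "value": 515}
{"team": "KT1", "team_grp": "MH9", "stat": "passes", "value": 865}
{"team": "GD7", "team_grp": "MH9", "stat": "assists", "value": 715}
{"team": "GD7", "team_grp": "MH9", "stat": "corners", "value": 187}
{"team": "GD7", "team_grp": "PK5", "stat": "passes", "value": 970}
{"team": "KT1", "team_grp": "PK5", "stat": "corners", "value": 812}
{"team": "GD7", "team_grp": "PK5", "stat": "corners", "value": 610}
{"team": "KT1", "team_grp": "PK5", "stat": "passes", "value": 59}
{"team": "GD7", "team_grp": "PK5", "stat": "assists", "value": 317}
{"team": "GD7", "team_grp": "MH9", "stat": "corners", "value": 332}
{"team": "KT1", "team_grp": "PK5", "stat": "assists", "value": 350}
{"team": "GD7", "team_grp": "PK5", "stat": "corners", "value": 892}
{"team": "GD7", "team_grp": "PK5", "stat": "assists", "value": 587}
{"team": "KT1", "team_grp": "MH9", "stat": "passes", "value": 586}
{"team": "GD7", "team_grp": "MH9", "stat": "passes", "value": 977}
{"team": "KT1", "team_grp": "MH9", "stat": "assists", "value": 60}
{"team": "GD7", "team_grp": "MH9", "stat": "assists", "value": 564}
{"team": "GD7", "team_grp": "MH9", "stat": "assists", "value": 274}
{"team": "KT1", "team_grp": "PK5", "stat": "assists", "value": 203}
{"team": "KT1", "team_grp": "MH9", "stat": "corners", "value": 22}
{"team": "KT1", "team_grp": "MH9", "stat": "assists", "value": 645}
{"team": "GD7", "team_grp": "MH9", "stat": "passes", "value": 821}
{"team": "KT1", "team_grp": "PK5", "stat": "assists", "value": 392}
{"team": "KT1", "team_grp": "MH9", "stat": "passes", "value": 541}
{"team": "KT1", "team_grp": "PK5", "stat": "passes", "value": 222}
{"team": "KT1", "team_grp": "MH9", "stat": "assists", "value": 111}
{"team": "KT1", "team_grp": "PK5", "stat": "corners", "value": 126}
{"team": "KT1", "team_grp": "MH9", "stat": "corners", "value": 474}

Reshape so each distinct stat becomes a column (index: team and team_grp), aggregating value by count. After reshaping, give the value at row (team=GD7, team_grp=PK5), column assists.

3

Rows with team=GD7, team_grp=PK5 and stat=assists: value values are 429, 317, 587.
3 rows match — count = 3.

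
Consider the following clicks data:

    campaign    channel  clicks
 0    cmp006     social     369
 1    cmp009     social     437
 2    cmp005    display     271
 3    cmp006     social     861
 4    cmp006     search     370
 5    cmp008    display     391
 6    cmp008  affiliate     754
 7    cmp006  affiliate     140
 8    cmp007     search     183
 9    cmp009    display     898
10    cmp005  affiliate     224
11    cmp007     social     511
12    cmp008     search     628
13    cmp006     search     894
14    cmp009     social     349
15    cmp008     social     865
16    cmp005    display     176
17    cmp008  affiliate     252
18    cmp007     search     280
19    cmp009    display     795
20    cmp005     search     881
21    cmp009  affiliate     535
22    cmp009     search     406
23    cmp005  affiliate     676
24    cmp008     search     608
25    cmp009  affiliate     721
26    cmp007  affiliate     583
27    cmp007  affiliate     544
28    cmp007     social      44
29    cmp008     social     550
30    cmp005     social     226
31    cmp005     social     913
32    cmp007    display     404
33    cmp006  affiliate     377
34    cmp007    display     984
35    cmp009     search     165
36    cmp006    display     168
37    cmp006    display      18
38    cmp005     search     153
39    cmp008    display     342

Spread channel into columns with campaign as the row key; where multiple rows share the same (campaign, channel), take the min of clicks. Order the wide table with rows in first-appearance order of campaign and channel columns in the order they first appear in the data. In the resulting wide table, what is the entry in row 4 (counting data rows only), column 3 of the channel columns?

With rows in first-appearance order of campaign, row 4 is campaign=cmp008. channel columns in first-appearance order: social, display, search, affiliate; column 3 is search.
Long rows with campaign=cmp008, channel=search: min(628, 608) = 608.

608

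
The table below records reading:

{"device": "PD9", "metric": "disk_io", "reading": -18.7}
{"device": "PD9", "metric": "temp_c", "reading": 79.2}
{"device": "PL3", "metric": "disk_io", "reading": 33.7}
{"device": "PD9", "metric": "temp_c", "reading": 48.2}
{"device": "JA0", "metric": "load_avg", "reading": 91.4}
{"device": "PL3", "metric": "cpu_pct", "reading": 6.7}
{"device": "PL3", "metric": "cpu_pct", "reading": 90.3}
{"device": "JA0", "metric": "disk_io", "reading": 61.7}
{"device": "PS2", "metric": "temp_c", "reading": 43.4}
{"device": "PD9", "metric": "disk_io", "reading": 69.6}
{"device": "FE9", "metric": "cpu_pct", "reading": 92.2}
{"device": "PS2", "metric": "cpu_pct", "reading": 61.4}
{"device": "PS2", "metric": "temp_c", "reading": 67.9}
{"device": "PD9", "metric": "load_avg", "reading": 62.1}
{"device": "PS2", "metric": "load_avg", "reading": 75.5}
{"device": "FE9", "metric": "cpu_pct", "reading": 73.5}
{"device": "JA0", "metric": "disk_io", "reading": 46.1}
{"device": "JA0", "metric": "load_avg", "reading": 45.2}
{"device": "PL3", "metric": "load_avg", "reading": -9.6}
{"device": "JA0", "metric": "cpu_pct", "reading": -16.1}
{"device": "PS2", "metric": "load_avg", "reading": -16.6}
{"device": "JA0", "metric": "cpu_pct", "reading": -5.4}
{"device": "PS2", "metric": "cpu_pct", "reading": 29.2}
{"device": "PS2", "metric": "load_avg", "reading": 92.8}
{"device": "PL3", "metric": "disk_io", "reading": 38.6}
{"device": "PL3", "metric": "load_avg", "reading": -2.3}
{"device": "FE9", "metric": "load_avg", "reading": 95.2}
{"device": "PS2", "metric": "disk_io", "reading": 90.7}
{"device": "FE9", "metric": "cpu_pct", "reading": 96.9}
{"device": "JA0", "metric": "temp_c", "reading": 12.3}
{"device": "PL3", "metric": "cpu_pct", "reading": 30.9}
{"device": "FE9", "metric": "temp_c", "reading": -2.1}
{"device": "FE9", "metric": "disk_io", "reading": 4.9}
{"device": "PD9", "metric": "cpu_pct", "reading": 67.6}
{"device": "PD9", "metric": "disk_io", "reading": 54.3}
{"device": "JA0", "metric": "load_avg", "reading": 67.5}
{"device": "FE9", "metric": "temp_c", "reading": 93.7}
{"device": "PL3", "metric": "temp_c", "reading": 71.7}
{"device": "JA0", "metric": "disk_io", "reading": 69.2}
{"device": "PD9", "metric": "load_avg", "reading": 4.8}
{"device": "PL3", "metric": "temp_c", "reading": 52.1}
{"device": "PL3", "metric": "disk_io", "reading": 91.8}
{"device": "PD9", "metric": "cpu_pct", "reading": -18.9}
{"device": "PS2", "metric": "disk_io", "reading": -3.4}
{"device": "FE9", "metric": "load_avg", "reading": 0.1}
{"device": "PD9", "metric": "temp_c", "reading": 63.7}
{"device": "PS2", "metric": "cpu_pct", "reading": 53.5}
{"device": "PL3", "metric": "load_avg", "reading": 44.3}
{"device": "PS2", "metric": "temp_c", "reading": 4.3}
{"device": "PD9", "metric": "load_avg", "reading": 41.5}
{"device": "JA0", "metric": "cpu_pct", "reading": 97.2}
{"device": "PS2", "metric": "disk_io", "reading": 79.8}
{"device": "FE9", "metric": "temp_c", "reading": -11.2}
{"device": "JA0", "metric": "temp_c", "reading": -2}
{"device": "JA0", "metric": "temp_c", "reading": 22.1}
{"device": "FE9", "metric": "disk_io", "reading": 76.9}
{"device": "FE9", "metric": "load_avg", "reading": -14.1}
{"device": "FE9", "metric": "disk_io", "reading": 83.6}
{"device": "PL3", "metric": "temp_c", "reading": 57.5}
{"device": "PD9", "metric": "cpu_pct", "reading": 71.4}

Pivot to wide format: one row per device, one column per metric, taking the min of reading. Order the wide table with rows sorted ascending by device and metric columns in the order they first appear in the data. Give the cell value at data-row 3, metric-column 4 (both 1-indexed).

-18.9

With rows sorted ascending by device, row 3 is device=PD9. metric columns in first-appearance order: disk_io, temp_c, load_avg, cpu_pct; column 4 is cpu_pct.
Long rows with device=PD9, metric=cpu_pct: min(67.6, -18.9, 71.4) = -18.9.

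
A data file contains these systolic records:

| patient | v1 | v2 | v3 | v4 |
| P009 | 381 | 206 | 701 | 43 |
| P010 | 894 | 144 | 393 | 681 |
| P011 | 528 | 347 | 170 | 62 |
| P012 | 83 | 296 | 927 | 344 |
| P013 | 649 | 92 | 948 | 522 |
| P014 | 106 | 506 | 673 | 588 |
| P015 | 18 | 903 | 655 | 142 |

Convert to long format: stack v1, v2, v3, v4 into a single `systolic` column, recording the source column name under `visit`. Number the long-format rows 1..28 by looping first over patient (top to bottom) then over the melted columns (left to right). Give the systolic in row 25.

28 rows total (7 × 4). Row 25: index ⌊(25-1)/4⌋ = 6 into patient → P015; (25-1) mod 4 = 0 into the melted columns → v1.
So row 25 is (P015, v1, 18); systolic = 18.

18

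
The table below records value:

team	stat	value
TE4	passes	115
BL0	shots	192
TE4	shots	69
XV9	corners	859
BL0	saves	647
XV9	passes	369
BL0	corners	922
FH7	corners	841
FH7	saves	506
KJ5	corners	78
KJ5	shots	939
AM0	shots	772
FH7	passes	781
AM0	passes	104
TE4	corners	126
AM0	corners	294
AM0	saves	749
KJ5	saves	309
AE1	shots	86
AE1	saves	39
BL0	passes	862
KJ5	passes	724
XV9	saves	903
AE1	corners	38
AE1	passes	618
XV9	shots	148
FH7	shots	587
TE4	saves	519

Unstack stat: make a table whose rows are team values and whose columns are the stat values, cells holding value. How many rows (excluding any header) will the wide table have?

7

7 distinct team values → 7 rows.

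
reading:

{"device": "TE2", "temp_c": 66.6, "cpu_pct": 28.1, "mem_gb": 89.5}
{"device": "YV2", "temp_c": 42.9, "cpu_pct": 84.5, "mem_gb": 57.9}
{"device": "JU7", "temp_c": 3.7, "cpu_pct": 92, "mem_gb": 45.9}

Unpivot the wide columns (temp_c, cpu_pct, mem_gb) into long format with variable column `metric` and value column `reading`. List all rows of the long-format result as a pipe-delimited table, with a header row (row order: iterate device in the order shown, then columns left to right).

| device | metric | reading |
| TE2 | temp_c | 66.6 |
| TE2 | cpu_pct | 28.1 |
| TE2 | mem_gb | 89.5 |
| YV2 | temp_c | 42.9 |
| YV2 | cpu_pct | 84.5 |
| YV2 | mem_gb | 57.9 |
| JU7 | temp_c | 3.7 |
| JU7 | cpu_pct | 92 |
| JU7 | mem_gb | 45.9 |

Each (device, column) pair becomes one row: 3 × 3 = 9 rows.
For example, (TE2, temp_c) → reading=66.6.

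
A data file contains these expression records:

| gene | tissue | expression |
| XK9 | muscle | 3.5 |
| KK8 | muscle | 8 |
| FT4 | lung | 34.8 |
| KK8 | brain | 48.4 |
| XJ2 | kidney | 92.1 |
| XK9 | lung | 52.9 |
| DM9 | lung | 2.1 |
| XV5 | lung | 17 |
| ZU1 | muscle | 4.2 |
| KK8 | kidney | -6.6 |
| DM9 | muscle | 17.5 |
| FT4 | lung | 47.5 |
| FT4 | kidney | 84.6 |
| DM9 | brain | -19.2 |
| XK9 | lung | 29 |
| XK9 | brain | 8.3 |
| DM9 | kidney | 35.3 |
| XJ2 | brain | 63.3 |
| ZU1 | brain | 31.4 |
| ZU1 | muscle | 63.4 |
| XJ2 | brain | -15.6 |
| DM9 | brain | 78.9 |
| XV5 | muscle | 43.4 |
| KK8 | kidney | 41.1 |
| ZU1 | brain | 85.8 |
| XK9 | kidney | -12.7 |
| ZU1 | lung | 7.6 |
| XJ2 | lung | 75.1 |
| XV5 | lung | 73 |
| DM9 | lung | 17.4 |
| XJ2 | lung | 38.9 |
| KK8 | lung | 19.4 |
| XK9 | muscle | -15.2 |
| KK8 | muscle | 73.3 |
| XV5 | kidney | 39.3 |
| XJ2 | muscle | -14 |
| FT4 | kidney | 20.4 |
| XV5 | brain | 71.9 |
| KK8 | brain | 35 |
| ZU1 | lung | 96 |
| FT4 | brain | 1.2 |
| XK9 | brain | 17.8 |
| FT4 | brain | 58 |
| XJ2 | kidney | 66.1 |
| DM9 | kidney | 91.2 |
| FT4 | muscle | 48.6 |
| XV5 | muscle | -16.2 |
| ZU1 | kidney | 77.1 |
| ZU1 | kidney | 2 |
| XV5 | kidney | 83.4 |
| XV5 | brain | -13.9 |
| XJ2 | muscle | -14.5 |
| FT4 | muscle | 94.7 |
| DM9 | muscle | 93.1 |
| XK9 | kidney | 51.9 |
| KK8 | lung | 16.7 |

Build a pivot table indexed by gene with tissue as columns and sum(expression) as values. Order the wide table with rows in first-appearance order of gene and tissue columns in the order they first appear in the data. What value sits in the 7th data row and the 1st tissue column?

With rows in first-appearance order of gene, row 7 is gene=ZU1. tissue columns in first-appearance order: muscle, lung, brain, kidney; column 1 is muscle.
Long rows with gene=ZU1, tissue=muscle: 4.2 + 63.4 = 67.6.

67.6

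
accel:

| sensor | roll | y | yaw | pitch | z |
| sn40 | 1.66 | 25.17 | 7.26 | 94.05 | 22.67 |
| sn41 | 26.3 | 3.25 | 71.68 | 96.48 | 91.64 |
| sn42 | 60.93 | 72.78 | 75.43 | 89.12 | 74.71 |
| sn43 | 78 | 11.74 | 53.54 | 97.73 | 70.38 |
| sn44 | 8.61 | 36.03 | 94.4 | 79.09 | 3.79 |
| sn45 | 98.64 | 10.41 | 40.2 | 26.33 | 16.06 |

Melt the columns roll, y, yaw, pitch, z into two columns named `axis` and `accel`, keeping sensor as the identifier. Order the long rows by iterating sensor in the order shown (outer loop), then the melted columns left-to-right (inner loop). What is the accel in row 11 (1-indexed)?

60.93

30 rows total (6 × 5). Row 11: index ⌊(11-1)/5⌋ = 2 into sensor → sn42; (11-1) mod 5 = 0 into the melted columns → roll.
So row 11 is (sn42, roll, 60.93); accel = 60.93.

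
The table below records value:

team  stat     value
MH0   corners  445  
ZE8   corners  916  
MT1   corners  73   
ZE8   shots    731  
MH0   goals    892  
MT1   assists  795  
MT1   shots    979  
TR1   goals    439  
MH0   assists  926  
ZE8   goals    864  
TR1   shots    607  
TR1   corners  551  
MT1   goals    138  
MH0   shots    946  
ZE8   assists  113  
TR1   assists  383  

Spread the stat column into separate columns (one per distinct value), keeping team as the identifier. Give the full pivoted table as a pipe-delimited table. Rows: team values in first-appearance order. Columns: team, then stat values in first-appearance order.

| team | corners | shots | goals | assists |
| MH0 | 445 | 946 | 892 | 926 |
| ZE8 | 916 | 731 | 864 | 113 |
| MT1 | 73 | 979 | 138 | 795 |
| TR1 | 551 | 607 | 439 | 383 |

Columns: team plus the 4 distinct stat values (corners, shots, goals, assists).
For example, row MH0 column corners takes value=445 from the long row (MH0, corners).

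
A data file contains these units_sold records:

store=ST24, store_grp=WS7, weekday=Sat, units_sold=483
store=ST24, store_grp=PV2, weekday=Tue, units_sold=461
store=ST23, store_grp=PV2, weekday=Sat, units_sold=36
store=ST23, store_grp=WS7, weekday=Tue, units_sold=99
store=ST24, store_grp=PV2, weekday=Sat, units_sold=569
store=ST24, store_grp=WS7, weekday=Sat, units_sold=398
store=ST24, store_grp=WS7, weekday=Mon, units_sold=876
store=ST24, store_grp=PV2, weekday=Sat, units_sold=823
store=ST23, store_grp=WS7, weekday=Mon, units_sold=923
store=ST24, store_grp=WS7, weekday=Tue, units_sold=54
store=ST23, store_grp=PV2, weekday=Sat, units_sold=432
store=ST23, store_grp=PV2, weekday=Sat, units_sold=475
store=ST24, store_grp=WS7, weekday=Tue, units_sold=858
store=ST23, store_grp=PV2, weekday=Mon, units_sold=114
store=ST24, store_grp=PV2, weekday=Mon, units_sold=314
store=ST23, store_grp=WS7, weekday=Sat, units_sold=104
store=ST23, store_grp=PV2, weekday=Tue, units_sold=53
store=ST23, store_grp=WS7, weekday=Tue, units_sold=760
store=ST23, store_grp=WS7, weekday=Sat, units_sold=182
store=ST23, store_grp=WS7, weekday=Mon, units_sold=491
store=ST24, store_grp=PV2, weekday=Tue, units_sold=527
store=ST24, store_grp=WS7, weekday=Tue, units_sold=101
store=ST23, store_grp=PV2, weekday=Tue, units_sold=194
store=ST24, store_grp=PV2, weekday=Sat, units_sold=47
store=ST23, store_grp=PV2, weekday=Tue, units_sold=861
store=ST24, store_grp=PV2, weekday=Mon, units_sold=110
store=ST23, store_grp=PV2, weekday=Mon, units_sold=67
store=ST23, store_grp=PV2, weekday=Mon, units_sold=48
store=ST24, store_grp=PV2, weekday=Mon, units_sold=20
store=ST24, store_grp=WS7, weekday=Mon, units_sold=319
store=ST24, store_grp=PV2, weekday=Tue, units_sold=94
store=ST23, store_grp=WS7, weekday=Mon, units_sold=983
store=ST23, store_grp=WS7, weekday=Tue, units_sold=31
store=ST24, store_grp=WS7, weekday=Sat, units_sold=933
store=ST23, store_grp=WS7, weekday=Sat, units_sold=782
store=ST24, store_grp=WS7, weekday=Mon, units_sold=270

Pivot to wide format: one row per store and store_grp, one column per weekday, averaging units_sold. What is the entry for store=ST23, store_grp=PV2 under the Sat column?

Rows with store=ST23, store_grp=PV2 and weekday=Sat: units_sold values are 36, 432, 475.
(36 + 432 + 475) / 3 = 314.33.

314.33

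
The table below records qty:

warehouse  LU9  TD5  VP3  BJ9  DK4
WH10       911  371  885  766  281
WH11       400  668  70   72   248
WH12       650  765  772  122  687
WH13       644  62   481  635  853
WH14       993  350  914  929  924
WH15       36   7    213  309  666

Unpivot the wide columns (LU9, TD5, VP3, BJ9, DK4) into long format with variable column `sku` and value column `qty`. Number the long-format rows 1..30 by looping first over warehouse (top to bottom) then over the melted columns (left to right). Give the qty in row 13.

30 rows total (6 × 5). Row 13: index ⌊(13-1)/5⌋ = 2 into warehouse → WH12; (13-1) mod 5 = 2 into the melted columns → VP3.
So row 13 is (WH12, VP3, 772); qty = 772.

772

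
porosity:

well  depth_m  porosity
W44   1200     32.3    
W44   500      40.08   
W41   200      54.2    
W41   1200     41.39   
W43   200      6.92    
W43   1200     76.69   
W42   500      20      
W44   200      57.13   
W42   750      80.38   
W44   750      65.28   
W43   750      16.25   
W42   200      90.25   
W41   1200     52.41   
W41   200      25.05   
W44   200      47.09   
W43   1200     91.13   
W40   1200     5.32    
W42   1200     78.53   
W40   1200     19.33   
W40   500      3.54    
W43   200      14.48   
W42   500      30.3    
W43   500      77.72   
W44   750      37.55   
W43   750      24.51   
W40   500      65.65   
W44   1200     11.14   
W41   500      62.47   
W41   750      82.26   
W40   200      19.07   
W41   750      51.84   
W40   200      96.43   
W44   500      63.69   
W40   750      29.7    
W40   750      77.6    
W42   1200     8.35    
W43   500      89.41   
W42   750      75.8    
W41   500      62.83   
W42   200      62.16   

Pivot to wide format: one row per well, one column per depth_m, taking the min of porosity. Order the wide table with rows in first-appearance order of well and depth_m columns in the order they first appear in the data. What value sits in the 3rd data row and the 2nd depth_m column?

77.72

With rows in first-appearance order of well, row 3 is well=W43. depth_m columns in first-appearance order: 1200, 500, 200, 750; column 2 is 500.
Long rows with well=W43, depth_m=500: min(77.72, 89.41) = 77.72.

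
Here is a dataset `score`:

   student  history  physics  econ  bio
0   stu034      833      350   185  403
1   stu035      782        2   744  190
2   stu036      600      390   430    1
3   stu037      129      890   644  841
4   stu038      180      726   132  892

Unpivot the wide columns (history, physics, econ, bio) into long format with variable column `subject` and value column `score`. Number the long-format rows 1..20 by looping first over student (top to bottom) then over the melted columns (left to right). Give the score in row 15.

644

20 rows total (5 × 4). Row 15: index ⌊(15-1)/4⌋ = 3 into student → stu037; (15-1) mod 4 = 2 into the melted columns → econ.
So row 15 is (stu037, econ, 644); score = 644.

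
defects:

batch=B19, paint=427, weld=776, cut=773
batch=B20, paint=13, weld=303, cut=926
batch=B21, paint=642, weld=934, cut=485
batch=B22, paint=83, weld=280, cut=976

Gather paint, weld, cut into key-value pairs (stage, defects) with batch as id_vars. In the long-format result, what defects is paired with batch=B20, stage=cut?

Unpivoting turns each (batch, wide-column) pair into one long row.
The wide cell at row B20, column cut holds 926, so the long row (B20, cut) has defects=926.

926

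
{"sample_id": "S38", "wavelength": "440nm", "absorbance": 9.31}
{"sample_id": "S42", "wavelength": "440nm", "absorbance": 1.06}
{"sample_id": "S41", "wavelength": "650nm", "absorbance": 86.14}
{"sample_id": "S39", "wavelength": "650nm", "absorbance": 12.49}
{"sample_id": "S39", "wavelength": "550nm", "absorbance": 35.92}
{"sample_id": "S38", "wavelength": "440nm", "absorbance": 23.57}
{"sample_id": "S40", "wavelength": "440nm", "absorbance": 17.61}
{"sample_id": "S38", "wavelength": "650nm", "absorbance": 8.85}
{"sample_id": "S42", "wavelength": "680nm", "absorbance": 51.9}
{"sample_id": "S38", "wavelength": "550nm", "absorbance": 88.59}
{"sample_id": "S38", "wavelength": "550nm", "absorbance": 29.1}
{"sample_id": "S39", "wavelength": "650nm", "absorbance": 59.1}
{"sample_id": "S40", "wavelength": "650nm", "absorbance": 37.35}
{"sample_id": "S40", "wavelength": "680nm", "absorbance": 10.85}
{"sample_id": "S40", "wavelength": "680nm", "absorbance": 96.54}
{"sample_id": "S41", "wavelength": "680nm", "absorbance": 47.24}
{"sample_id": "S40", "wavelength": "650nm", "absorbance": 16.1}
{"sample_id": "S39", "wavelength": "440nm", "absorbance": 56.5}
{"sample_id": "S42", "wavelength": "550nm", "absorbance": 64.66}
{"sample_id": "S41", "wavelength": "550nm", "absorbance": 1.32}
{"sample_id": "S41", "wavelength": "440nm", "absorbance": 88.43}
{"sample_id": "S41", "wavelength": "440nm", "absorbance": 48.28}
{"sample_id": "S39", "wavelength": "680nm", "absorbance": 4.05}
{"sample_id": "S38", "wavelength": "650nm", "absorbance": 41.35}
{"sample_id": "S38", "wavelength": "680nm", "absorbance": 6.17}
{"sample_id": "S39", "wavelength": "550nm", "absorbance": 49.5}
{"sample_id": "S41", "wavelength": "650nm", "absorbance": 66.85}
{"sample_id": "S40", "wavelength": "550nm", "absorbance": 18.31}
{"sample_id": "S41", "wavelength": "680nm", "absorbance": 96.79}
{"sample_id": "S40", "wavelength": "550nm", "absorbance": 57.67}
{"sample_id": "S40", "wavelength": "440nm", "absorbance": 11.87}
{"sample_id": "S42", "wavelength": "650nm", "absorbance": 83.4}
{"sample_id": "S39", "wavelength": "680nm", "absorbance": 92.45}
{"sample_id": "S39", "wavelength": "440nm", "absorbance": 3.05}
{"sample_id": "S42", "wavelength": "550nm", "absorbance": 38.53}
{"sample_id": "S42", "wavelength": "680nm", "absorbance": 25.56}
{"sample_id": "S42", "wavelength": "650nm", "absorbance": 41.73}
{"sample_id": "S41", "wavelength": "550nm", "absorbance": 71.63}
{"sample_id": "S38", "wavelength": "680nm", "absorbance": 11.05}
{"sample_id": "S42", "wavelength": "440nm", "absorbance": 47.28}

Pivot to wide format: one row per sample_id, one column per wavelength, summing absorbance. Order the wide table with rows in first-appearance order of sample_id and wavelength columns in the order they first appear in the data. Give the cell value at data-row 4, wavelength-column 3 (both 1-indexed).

With rows in first-appearance order of sample_id, row 4 is sample_id=S39. wavelength columns in first-appearance order: 440nm, 650nm, 550nm, 680nm; column 3 is 550nm.
Long rows with sample_id=S39, wavelength=550nm: 35.92 + 49.5 = 85.42.

85.42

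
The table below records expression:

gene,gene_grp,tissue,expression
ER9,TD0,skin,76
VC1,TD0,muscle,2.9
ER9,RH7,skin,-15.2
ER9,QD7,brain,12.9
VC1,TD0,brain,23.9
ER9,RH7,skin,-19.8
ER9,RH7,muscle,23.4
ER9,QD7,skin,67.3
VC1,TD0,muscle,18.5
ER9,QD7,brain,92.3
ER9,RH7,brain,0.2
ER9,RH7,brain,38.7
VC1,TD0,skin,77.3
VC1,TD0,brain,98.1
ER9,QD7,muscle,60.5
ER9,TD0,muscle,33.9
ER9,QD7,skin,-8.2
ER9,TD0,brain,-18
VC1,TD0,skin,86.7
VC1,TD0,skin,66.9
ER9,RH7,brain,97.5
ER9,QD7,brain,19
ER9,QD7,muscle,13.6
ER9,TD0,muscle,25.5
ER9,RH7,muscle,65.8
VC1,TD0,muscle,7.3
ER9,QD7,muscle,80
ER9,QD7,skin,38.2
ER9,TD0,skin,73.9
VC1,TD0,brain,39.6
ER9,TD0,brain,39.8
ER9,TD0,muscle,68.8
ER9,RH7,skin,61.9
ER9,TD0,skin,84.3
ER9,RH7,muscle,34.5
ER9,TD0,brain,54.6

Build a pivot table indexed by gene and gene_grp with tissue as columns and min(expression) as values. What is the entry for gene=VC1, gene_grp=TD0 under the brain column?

Rows with gene=VC1, gene_grp=TD0 and tissue=brain: expression values are 23.9, 98.1, 39.6.
min(23.9, 98.1, 39.6) = 23.9.

23.9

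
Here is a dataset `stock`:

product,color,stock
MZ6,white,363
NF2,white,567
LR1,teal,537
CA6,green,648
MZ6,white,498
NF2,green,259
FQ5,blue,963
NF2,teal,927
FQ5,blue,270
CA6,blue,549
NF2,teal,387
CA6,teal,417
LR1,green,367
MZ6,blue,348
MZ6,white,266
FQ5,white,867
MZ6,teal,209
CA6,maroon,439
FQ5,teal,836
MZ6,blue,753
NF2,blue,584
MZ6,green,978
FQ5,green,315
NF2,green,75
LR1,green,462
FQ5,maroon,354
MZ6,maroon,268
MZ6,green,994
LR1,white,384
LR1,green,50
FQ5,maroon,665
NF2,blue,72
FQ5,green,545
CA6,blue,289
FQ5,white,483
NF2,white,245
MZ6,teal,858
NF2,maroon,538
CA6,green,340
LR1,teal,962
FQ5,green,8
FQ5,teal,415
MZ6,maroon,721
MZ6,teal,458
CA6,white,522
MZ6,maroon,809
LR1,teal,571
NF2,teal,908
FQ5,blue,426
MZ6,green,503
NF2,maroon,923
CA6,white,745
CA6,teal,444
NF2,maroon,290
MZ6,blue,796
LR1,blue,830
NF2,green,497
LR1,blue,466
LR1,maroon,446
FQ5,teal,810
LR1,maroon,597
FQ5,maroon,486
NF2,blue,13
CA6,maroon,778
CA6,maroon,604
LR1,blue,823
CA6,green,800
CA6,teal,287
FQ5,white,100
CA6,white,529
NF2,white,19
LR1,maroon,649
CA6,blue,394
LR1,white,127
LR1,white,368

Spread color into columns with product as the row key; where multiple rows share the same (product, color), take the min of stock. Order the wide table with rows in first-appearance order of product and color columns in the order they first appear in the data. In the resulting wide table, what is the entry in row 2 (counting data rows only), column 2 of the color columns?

With rows in first-appearance order of product, row 2 is product=NF2. color columns in first-appearance order: white, teal, green, blue, maroon; column 2 is teal.
Long rows with product=NF2, color=teal: min(927, 387, 908) = 387.

387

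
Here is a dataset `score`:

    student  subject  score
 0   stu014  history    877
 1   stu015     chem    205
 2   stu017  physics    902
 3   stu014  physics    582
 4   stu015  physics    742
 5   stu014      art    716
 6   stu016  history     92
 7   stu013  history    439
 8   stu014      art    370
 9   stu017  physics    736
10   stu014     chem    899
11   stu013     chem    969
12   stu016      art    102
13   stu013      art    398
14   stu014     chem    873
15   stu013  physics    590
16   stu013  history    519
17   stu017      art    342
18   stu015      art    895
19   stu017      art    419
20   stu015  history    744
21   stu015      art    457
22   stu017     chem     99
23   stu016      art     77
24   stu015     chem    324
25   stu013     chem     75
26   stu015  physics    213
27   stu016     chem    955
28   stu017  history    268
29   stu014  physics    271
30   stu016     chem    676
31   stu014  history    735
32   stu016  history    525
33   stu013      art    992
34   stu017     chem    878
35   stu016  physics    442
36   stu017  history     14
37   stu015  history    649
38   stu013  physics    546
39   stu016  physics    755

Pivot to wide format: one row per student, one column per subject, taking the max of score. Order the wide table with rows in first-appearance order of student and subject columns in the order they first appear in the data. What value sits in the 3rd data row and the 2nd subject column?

878

With rows in first-appearance order of student, row 3 is student=stu017. subject columns in first-appearance order: history, chem, physics, art; column 2 is chem.
Long rows with student=stu017, subject=chem: max(99, 878) = 878.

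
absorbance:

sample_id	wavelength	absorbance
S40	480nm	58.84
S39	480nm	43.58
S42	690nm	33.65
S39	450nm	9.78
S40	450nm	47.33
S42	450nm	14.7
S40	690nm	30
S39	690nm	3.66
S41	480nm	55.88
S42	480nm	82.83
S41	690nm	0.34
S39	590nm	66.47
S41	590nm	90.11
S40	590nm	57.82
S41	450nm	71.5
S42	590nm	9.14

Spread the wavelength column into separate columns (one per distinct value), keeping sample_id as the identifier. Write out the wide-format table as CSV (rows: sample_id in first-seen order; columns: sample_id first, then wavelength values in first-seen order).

sample_id,480nm,690nm,450nm,590nm
S40,58.84,30,47.33,57.82
S39,43.58,3.66,9.78,66.47
S42,82.83,33.65,14.7,9.14
S41,55.88,0.34,71.5,90.11

Columns: sample_id plus the 4 distinct wavelength values (480nm, 690nm, 450nm, 590nm).
For example, row S40 column 480nm takes absorbance=58.84 from the long row (S40, 480nm).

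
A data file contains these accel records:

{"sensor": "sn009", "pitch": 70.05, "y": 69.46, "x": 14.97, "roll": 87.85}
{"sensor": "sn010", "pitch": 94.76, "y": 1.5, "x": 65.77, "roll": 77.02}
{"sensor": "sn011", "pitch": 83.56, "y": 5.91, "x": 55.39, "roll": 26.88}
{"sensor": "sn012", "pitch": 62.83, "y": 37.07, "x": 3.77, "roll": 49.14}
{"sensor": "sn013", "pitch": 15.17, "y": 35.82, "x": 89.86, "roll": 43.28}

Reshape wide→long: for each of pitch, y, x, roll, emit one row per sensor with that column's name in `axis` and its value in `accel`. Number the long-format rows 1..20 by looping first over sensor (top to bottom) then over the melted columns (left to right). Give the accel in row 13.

20 rows total (5 × 4). Row 13: index ⌊(13-1)/4⌋ = 3 into sensor → sn012; (13-1) mod 4 = 0 into the melted columns → pitch.
So row 13 is (sn012, pitch, 62.83); accel = 62.83.

62.83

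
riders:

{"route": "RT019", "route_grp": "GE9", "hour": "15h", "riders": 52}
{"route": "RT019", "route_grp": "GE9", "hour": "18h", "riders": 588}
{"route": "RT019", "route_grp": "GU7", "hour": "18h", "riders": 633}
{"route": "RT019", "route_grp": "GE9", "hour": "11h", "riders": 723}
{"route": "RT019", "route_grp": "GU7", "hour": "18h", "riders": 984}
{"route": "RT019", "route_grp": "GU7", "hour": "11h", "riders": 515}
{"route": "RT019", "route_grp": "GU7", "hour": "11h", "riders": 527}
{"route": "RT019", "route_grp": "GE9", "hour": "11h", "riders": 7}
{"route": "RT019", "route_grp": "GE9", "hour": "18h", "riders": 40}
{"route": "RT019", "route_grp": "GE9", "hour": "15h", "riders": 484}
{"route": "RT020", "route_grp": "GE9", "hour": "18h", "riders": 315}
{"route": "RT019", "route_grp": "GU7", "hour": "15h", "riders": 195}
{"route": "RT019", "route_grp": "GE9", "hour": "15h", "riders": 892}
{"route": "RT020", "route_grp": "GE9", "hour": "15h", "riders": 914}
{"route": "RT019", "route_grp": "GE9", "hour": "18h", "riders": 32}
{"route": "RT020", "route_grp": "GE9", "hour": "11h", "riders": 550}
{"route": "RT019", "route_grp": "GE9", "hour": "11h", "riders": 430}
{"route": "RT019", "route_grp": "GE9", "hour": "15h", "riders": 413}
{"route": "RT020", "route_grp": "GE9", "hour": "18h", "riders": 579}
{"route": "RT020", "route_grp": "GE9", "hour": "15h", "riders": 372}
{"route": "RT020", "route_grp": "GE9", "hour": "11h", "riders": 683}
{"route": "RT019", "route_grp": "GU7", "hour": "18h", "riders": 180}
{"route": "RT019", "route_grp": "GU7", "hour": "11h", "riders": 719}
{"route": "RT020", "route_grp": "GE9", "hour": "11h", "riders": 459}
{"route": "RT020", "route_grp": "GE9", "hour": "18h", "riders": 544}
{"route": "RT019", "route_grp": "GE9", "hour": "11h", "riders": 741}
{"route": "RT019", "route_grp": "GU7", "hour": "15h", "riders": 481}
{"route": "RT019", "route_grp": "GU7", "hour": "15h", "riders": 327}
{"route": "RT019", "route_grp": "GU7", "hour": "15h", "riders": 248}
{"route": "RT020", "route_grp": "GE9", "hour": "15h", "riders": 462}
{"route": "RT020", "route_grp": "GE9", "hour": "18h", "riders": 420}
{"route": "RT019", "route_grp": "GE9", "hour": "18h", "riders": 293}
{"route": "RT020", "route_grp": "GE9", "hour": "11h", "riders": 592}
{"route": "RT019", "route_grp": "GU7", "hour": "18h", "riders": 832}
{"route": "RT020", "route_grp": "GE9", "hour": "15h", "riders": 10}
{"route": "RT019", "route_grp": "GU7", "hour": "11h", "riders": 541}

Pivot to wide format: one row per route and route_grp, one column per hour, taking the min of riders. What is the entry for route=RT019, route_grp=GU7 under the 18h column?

180

Rows with route=RT019, route_grp=GU7 and hour=18h: riders values are 633, 984, 180, 832.
min(633, 984, 180, 832) = 180.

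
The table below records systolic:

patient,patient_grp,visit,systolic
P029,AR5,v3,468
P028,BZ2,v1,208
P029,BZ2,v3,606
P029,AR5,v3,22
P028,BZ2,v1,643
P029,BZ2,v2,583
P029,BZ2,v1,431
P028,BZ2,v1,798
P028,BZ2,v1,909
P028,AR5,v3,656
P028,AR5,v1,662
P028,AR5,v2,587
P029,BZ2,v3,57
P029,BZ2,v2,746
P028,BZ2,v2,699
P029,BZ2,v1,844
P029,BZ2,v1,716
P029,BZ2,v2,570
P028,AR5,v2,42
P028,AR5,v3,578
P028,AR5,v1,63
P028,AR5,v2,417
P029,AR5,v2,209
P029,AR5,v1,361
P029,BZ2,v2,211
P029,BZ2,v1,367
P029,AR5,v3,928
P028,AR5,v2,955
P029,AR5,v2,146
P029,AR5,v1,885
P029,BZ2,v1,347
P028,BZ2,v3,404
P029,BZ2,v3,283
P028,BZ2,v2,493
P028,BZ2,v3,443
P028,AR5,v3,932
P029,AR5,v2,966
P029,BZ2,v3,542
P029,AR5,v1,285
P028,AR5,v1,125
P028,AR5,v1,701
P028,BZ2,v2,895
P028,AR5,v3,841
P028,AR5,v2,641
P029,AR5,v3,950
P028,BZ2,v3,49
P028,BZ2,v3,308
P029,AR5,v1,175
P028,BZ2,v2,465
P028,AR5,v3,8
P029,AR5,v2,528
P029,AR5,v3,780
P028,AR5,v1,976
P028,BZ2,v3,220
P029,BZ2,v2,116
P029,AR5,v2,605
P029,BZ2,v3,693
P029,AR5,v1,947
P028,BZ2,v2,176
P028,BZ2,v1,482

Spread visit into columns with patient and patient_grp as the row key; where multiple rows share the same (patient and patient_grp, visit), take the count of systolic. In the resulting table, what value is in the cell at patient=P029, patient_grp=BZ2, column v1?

Rows with patient=P029, patient_grp=BZ2 and visit=v1: systolic values are 431, 844, 716, 367, 347.
5 rows match — count = 5.

5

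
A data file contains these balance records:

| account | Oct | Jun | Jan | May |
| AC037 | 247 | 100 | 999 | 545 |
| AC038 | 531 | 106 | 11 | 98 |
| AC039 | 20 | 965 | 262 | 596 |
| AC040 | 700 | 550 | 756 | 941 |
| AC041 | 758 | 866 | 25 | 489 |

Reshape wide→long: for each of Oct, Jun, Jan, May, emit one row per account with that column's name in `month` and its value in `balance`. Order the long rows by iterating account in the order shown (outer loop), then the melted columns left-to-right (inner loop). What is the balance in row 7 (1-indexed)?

20 rows total (5 × 4). Row 7: index ⌊(7-1)/4⌋ = 1 into account → AC038; (7-1) mod 4 = 2 into the melted columns → Jan.
So row 7 is (AC038, Jan, 11); balance = 11.

11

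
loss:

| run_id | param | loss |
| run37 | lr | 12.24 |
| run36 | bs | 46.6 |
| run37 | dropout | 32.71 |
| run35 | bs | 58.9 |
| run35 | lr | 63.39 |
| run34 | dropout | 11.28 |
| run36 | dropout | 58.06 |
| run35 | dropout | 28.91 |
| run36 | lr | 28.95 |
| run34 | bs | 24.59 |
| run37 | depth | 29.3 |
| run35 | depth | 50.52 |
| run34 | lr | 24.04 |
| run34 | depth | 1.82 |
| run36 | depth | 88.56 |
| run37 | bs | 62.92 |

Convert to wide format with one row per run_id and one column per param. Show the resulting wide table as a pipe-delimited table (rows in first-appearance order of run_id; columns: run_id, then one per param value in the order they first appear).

| run_id | lr | bs | dropout | depth |
| run37 | 12.24 | 62.92 | 32.71 | 29.3 |
| run36 | 28.95 | 46.6 | 58.06 | 88.56 |
| run35 | 63.39 | 58.9 | 28.91 | 50.52 |
| run34 | 24.04 | 24.59 | 11.28 | 1.82 |

Columns: run_id plus the 4 distinct param values (lr, bs, dropout, depth).
For example, row run37 column lr takes loss=12.24 from the long row (run37, lr).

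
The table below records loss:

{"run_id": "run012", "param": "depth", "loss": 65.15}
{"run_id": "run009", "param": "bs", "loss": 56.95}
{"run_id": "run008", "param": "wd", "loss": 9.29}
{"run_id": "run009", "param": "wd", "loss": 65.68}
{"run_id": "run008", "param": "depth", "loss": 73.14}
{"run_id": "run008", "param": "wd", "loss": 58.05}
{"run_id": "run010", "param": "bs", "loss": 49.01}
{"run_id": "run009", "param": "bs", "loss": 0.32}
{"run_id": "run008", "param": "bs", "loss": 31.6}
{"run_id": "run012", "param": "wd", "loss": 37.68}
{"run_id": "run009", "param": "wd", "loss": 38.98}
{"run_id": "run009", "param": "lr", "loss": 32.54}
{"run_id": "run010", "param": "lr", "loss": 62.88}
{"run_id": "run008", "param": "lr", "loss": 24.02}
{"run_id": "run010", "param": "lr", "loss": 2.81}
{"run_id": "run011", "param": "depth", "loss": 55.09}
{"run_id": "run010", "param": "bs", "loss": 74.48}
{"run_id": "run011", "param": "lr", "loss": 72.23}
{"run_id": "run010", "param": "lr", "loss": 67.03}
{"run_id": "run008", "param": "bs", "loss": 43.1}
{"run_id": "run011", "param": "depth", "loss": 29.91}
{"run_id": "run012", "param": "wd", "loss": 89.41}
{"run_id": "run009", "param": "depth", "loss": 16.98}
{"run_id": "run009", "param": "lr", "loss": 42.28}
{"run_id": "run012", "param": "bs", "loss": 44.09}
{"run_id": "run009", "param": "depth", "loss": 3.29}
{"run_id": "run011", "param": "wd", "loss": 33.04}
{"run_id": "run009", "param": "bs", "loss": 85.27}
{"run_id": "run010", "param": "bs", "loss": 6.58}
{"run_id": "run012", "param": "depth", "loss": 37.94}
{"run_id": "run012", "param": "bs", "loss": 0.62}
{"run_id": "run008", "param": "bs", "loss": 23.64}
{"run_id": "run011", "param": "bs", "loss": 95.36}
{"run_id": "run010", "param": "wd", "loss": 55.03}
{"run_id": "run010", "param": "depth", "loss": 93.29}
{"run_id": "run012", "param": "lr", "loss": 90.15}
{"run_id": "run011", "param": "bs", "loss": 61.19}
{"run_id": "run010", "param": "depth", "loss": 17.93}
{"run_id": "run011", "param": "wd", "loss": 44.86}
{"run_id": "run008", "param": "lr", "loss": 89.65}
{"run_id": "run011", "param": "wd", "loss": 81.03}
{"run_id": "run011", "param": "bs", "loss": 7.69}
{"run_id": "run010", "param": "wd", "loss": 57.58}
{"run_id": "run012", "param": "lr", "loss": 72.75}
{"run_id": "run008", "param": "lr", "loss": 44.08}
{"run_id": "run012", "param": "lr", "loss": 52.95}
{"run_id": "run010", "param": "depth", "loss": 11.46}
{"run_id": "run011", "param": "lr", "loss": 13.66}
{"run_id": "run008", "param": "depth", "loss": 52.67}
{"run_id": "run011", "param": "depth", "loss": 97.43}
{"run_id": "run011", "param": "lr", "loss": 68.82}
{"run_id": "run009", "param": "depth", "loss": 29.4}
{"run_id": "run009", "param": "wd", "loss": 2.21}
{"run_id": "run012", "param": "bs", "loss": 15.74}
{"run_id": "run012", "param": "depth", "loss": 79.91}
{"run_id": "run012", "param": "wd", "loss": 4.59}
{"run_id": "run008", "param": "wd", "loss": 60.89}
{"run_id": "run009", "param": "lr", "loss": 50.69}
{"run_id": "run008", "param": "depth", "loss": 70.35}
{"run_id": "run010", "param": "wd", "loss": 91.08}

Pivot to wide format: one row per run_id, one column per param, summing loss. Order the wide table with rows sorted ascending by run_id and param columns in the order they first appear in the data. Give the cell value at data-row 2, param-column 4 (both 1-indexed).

With rows sorted ascending by run_id, row 2 is run_id=run009. param columns in first-appearance order: depth, bs, wd, lr; column 4 is lr.
Long rows with run_id=run009, param=lr: 32.54 + 42.28 + 50.69 = 125.51.

125.51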